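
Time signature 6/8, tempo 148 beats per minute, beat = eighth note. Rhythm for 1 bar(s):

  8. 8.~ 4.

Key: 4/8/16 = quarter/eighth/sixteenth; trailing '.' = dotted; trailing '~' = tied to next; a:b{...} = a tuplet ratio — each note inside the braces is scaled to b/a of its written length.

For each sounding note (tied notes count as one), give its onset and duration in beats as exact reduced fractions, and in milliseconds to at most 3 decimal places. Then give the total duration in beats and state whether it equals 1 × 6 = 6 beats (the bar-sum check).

1) 0.0ms=0b +608.108ms=3/2b
2) 608.108ms=3/2b +1824.324ms=9/2b
Σ=6b of 6 (148bpm 6/8) — PASS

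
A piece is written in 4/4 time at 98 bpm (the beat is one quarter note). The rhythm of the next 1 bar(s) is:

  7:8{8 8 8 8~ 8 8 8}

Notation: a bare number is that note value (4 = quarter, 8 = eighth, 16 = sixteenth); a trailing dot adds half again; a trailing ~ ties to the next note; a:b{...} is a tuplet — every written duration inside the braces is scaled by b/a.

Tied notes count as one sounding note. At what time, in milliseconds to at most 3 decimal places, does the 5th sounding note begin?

1. 0.0ms @ 0 + 349.854ms (4/7)
2. 349.854ms @ 4/7 + 349.854ms (4/7)
3. 699.708ms @ 8/7 + 349.854ms (4/7)
4. 1049.563ms @ 12/7 + 699.708ms (8/7)
5. 1749.271ms @ 20/7 + 349.854ms (4/7)
6. 2099.125ms @ 24/7 + 349.854ms (4/7)

note 5 onset = 20/7b = 1749.271ms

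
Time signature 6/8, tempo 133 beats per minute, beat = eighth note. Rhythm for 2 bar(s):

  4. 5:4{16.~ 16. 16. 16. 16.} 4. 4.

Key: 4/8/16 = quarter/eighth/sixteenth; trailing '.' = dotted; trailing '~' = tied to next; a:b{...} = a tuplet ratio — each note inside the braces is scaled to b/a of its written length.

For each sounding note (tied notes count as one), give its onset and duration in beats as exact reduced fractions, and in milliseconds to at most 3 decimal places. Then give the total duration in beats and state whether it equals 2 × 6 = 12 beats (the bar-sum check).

1) 0.0ms=0b +1353.383ms=3b
2) 1353.383ms=3b +541.353ms=6/5b
3) 1894.737ms=21/5b +270.677ms=3/5b
4) 2165.414ms=24/5b +270.677ms=3/5b
5) 2436.09ms=27/5b +270.677ms=3/5b
6) 2706.767ms=6b +1353.383ms=3b
7) 4060.15ms=9b +1353.383ms=3b
Σ=12b of 12 (133bpm 6/8) — PASS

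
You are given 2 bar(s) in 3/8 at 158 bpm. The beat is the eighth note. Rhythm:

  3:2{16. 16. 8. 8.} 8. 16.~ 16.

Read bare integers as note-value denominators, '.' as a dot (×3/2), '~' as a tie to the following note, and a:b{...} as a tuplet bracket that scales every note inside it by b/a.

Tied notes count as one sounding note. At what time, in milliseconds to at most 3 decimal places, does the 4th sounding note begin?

1. 0.0ms @ 0 + 189.873ms (1/2)
2. 189.873ms @ 1/2 + 189.873ms (1/2)
3. 379.747ms @ 1 + 379.747ms (1)
4. 759.494ms @ 2 + 379.747ms (1)
5. 1139.241ms @ 3 + 569.62ms (3/2)
6. 1708.861ms @ 9/2 + 569.62ms (3/2)

note 4 onset = 2b = 759.494ms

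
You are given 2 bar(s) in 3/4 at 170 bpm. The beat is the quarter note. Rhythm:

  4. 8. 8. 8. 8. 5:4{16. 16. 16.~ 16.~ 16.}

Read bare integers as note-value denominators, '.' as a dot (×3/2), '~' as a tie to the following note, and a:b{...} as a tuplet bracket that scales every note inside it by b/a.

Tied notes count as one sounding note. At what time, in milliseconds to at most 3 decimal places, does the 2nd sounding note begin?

1. 0.0ms @ 0 + 529.412ms (3/2)
2. 529.412ms @ 3/2 + 264.706ms (3/4)
3. 794.118ms @ 9/4 + 264.706ms (3/4)
4. 1058.824ms @ 3 + 264.706ms (3/4)
5. 1323.529ms @ 15/4 + 264.706ms (3/4)
6. 1588.235ms @ 9/2 + 105.882ms (3/10)
7. 1694.118ms @ 24/5 + 105.882ms (3/10)
8. 1800.0ms @ 51/10 + 317.647ms (9/10)

note 2 onset = 3/2b = 529.412ms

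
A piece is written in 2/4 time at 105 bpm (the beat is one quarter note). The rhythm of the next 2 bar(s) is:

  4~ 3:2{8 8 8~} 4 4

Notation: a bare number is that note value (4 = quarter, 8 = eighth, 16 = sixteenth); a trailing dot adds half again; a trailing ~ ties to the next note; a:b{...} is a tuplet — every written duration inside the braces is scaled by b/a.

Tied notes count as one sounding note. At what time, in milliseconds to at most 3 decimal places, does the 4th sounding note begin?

note 4 onset = 3b = 1714.286ms

1. 0.0ms @ 0 + 761.905ms (4/3)
2. 761.905ms @ 4/3 + 190.476ms (1/3)
3. 952.381ms @ 5/3 + 761.905ms (4/3)
4. 1714.286ms @ 3 + 571.429ms (1)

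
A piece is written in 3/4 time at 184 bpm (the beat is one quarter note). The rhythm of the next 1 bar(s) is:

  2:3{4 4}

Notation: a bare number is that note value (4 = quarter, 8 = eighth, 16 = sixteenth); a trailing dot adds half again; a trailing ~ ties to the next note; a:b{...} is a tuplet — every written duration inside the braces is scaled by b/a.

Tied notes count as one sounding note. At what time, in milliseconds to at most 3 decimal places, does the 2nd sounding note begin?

1. 0.0ms @ 0 + 489.13ms (3/2)
2. 489.13ms @ 3/2 + 489.13ms (3/2)

note 2 onset = 3/2b = 489.13ms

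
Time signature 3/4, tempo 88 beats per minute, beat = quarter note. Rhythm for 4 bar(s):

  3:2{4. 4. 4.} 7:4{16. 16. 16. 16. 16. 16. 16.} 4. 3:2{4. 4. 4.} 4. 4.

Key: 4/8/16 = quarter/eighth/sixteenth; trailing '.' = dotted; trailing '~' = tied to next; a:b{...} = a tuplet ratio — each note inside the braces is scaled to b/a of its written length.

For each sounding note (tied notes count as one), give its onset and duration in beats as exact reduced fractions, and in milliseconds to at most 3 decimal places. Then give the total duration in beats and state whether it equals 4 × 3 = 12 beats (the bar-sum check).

1) 0.0ms=0b +681.818ms=1b
2) 681.818ms=1b +681.818ms=1b
3) 1363.636ms=2b +681.818ms=1b
4) 2045.455ms=3b +146.104ms=3/14b
5) 2191.558ms=45/14b +146.104ms=3/14b
6) 2337.662ms=24/7b +146.104ms=3/14b
7) 2483.766ms=51/14b +146.104ms=3/14b
8) 2629.87ms=27/7b +146.104ms=3/14b
9) 2775.974ms=57/14b +146.104ms=3/14b
10) 2922.078ms=30/7b +146.104ms=3/14b
11) 3068.182ms=9/2b +1022.727ms=3/2b
12) 4090.909ms=6b +681.818ms=1b
13) 4772.727ms=7b +681.818ms=1b
14) 5454.545ms=8b +681.818ms=1b
15) 6136.364ms=9b +1022.727ms=3/2b
16) 7159.091ms=21/2b +1022.727ms=3/2b
Σ=12b of 12 (88bpm 3/4) — PASS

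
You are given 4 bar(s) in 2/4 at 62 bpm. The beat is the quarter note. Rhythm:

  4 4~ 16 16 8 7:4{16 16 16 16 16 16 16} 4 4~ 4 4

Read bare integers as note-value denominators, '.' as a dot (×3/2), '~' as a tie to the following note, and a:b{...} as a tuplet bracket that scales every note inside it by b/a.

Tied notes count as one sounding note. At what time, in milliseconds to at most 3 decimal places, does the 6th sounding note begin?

1. 0.0ms @ 0 + 967.742ms (1)
2. 967.742ms @ 1 + 1209.677ms (5/4)
3. 2177.419ms @ 9/4 + 241.935ms (1/4)
4. 2419.355ms @ 5/2 + 483.871ms (1/2)
5. 2903.226ms @ 3 + 138.249ms (1/7)
6. 3041.475ms @ 22/7 + 138.249ms (1/7)
7. 3179.724ms @ 23/7 + 138.249ms (1/7)
8. 3317.972ms @ 24/7 + 138.249ms (1/7)
9. 3456.221ms @ 25/7 + 138.249ms (1/7)
10. 3594.47ms @ 26/7 + 138.249ms (1/7)
11. 3732.719ms @ 27/7 + 138.249ms (1/7)
12. 3870.968ms @ 4 + 967.742ms (1)
13. 4838.71ms @ 5 + 1935.484ms (2)
14. 6774.194ms @ 7 + 967.742ms (1)

note 6 onset = 22/7b = 3041.475ms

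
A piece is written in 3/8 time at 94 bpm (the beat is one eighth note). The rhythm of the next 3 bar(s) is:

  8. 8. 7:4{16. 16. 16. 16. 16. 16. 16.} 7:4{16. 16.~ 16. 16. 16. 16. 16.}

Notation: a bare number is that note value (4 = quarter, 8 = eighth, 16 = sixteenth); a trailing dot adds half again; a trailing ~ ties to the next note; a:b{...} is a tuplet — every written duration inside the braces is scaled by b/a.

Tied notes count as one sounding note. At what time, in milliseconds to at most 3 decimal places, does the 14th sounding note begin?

note 14 onset = 57/7b = 5197.568ms

1. 0.0ms @ 0 + 957.447ms (3/2)
2. 957.447ms @ 3/2 + 957.447ms (3/2)
3. 1914.894ms @ 3 + 273.556ms (3/7)
4. 2188.45ms @ 24/7 + 273.556ms (3/7)
5. 2462.006ms @ 27/7 + 273.556ms (3/7)
6. 2735.562ms @ 30/7 + 273.556ms (3/7)
7. 3009.119ms @ 33/7 + 273.556ms (3/7)
8. 3282.675ms @ 36/7 + 273.556ms (3/7)
9. 3556.231ms @ 39/7 + 273.556ms (3/7)
10. 3829.787ms @ 6 + 273.556ms (3/7)
11. 4103.343ms @ 45/7 + 547.112ms (6/7)
12. 4650.456ms @ 51/7 + 273.556ms (3/7)
13. 4924.012ms @ 54/7 + 273.556ms (3/7)
14. 5197.568ms @ 57/7 + 273.556ms (3/7)
15. 5471.125ms @ 60/7 + 273.556ms (3/7)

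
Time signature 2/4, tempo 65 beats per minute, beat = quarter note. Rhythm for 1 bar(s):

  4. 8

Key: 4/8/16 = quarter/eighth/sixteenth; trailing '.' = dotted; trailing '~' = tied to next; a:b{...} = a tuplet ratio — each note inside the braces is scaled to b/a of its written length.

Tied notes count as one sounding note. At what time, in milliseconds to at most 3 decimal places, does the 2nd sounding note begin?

1. 0.0ms @ 0 + 1384.615ms (3/2)
2. 1384.615ms @ 3/2 + 461.538ms (1/2)

note 2 onset = 3/2b = 1384.615ms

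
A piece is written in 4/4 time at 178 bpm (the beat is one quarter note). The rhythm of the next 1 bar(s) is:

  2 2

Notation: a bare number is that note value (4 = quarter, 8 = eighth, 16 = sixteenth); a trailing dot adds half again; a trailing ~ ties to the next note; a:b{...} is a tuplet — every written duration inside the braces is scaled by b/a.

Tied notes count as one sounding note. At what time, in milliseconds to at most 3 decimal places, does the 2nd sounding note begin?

1. 0.0ms @ 0 + 674.157ms (2)
2. 674.157ms @ 2 + 674.157ms (2)

note 2 onset = 2b = 674.157ms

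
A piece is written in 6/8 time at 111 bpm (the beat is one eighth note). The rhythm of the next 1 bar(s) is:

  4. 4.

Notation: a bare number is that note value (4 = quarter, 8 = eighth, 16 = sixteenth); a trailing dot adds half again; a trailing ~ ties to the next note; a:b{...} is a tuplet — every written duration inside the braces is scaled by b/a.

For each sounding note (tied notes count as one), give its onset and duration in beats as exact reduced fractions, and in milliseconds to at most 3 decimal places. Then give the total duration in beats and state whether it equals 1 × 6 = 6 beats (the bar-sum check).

1) 0.0ms=0b +1621.622ms=3b
2) 1621.622ms=3b +1621.622ms=3b
Σ=6b of 6 (111bpm 6/8) — PASS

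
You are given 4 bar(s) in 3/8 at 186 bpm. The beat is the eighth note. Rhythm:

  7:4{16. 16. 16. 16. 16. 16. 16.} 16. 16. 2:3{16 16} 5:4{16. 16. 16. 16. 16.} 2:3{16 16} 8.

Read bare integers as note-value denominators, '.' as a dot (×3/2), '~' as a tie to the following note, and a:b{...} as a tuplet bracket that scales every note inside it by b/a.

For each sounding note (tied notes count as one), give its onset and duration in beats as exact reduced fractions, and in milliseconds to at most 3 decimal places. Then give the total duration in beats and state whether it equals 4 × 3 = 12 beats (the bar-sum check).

1) 0.0ms=0b +138.249ms=3/7b
2) 138.249ms=3/7b +138.249ms=3/7b
3) 276.498ms=6/7b +138.249ms=3/7b
4) 414.747ms=9/7b +138.249ms=3/7b
5) 552.995ms=12/7b +138.249ms=3/7b
6) 691.244ms=15/7b +138.249ms=3/7b
7) 829.493ms=18/7b +138.249ms=3/7b
8) 967.742ms=3b +241.935ms=3/4b
9) 1209.677ms=15/4b +241.935ms=3/4b
10) 1451.613ms=9/2b +241.935ms=3/4b
11) 1693.548ms=21/4b +241.935ms=3/4b
12) 1935.484ms=6b +193.548ms=3/5b
13) 2129.032ms=33/5b +193.548ms=3/5b
14) 2322.581ms=36/5b +193.548ms=3/5b
15) 2516.129ms=39/5b +193.548ms=3/5b
16) 2709.677ms=42/5b +193.548ms=3/5b
17) 2903.226ms=9b +241.935ms=3/4b
18) 3145.161ms=39/4b +241.935ms=3/4b
19) 3387.097ms=21/2b +483.871ms=3/2b
Σ=12b of 12 (186bpm 3/8) — PASS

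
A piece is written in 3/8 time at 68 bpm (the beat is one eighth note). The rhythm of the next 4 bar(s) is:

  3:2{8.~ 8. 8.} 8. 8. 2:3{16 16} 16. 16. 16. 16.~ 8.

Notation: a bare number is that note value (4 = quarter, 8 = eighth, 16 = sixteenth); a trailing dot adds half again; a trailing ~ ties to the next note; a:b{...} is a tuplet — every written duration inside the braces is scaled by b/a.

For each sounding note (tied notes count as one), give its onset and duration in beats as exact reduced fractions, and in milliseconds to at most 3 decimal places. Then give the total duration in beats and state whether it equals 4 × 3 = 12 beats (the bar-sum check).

1) 0.0ms=0b +1764.706ms=2b
2) 1764.706ms=2b +882.353ms=1b
3) 2647.059ms=3b +1323.529ms=3/2b
4) 3970.588ms=9/2b +1323.529ms=3/2b
5) 5294.118ms=6b +661.765ms=3/4b
6) 5955.882ms=27/4b +661.765ms=3/4b
7) 6617.647ms=15/2b +661.765ms=3/4b
8) 7279.412ms=33/4b +661.765ms=3/4b
9) 7941.176ms=9b +661.765ms=3/4b
10) 8602.941ms=39/4b +1985.294ms=9/4b
Σ=12b of 12 (68bpm 3/8) — PASS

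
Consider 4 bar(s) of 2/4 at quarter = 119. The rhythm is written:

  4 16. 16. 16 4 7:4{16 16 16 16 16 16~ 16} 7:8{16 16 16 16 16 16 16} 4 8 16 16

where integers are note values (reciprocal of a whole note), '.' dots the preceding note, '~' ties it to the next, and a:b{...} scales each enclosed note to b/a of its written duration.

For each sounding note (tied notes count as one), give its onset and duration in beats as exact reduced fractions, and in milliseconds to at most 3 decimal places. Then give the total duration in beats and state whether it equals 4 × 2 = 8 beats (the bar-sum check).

1) 0.0ms=0b +504.202ms=1b
2) 504.202ms=1b +189.076ms=3/8b
3) 693.277ms=11/8b +189.076ms=3/8b
4) 882.353ms=7/4b +126.05ms=1/4b
5) 1008.403ms=2b +504.202ms=1b
6) 1512.605ms=3b +72.029ms=1/7b
7) 1584.634ms=22/7b +72.029ms=1/7b
8) 1656.663ms=23/7b +72.029ms=1/7b
9) 1728.691ms=24/7b +72.029ms=1/7b
10) 1800.72ms=25/7b +72.029ms=1/7b
11) 1872.749ms=26/7b +144.058ms=2/7b
12) 2016.807ms=4b +144.058ms=2/7b
13) 2160.864ms=30/7b +144.058ms=2/7b
14) 2304.922ms=32/7b +144.058ms=2/7b
15) 2448.98ms=34/7b +144.058ms=2/7b
16) 2593.037ms=36/7b +144.058ms=2/7b
17) 2737.095ms=38/7b +144.058ms=2/7b
18) 2881.152ms=40/7b +144.058ms=2/7b
19) 3025.21ms=6b +504.202ms=1b
20) 3529.412ms=7b +252.101ms=1/2b
21) 3781.513ms=15/2b +126.05ms=1/4b
22) 3907.563ms=31/4b +126.05ms=1/4b
Σ=8b of 8 (119bpm 2/4) — PASS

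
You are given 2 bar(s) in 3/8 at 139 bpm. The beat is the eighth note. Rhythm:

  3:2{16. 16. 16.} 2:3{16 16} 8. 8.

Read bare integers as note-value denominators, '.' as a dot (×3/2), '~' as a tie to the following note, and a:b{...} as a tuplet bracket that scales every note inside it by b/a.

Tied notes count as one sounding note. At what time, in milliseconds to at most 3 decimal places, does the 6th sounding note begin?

note 6 onset = 3b = 1294.964ms

1. 0.0ms @ 0 + 215.827ms (1/2)
2. 215.827ms @ 1/2 + 215.827ms (1/2)
3. 431.655ms @ 1 + 215.827ms (1/2)
4. 647.482ms @ 3/2 + 323.741ms (3/4)
5. 971.223ms @ 9/4 + 323.741ms (3/4)
6. 1294.964ms @ 3 + 647.482ms (3/2)
7. 1942.446ms @ 9/2 + 647.482ms (3/2)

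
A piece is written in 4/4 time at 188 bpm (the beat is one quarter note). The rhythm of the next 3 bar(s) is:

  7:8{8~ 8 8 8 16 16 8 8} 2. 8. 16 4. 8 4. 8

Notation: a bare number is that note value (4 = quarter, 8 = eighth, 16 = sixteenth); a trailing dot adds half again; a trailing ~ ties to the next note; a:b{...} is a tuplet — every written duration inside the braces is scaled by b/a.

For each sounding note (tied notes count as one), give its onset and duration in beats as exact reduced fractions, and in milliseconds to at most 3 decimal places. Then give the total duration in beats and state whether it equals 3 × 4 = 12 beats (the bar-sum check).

1) 0.0ms=0b +364.742ms=8/7b
2) 364.742ms=8/7b +182.371ms=4/7b
3) 547.112ms=12/7b +182.371ms=4/7b
4) 729.483ms=16/7b +91.185ms=2/7b
5) 820.669ms=18/7b +91.185ms=2/7b
6) 911.854ms=20/7b +182.371ms=4/7b
7) 1094.225ms=24/7b +182.371ms=4/7b
8) 1276.596ms=4b +957.447ms=3b
9) 2234.043ms=7b +239.362ms=3/4b
10) 2473.404ms=31/4b +79.787ms=1/4b
11) 2553.191ms=8b +478.723ms=3/2b
12) 3031.915ms=19/2b +159.574ms=1/2b
13) 3191.489ms=10b +478.723ms=3/2b
14) 3670.213ms=23/2b +159.574ms=1/2b
Σ=12b of 12 (188bpm 4/4) — PASS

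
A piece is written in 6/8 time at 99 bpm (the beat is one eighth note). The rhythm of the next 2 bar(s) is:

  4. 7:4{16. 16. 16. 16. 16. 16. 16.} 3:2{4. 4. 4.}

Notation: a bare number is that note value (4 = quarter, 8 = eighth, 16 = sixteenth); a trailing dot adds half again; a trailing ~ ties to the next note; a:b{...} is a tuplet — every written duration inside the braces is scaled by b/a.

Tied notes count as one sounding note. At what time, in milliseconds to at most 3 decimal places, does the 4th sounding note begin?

1. 0.0ms @ 0 + 1818.182ms (3)
2. 1818.182ms @ 3 + 259.74ms (3/7)
3. 2077.922ms @ 24/7 + 259.74ms (3/7)
4. 2337.662ms @ 27/7 + 259.74ms (3/7)
5. 2597.403ms @ 30/7 + 259.74ms (3/7)
6. 2857.143ms @ 33/7 + 259.74ms (3/7)
7. 3116.883ms @ 36/7 + 259.74ms (3/7)
8. 3376.623ms @ 39/7 + 259.74ms (3/7)
9. 3636.364ms @ 6 + 1212.121ms (2)
10. 4848.485ms @ 8 + 1212.121ms (2)
11. 6060.606ms @ 10 + 1212.121ms (2)

note 4 onset = 27/7b = 2337.662ms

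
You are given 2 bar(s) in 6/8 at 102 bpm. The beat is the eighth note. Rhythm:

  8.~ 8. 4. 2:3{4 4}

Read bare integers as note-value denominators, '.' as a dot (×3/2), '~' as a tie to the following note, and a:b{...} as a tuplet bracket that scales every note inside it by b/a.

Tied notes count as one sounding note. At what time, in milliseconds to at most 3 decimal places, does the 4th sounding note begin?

note 4 onset = 9b = 5294.118ms

1. 0.0ms @ 0 + 1764.706ms (3)
2. 1764.706ms @ 3 + 1764.706ms (3)
3. 3529.412ms @ 6 + 1764.706ms (3)
4. 5294.118ms @ 9 + 1764.706ms (3)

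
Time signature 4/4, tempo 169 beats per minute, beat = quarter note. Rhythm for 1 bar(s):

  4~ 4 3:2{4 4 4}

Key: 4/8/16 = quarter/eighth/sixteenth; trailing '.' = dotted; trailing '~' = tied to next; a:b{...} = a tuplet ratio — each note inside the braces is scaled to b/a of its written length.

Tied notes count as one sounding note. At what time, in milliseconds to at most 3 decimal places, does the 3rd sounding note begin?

note 3 onset = 8/3b = 946.746ms

1. 0.0ms @ 0 + 710.059ms (2)
2. 710.059ms @ 2 + 236.686ms (2/3)
3. 946.746ms @ 8/3 + 236.686ms (2/3)
4. 1183.432ms @ 10/3 + 236.686ms (2/3)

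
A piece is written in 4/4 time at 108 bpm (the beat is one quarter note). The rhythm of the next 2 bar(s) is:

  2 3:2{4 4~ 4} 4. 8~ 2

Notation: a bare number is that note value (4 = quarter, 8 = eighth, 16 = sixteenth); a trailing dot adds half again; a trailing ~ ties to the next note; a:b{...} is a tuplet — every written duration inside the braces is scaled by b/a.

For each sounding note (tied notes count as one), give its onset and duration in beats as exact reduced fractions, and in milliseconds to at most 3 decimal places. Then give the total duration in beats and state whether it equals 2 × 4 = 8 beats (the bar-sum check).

1) 0.0ms=0b +1111.111ms=2b
2) 1111.111ms=2b +370.37ms=2/3b
3) 1481.481ms=8/3b +740.741ms=4/3b
4) 2222.222ms=4b +833.333ms=3/2b
5) 3055.556ms=11/2b +1388.889ms=5/2b
Σ=8b of 8 (108bpm 4/4) — PASS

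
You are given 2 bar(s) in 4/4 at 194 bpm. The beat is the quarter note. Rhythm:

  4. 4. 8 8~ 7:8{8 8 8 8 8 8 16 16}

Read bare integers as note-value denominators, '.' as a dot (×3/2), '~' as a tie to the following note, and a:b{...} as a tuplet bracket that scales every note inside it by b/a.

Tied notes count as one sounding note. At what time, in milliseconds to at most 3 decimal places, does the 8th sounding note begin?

1. 0.0ms @ 0 + 463.918ms (3/2)
2. 463.918ms @ 3/2 + 463.918ms (3/2)
3. 927.835ms @ 3 + 154.639ms (1/2)
4. 1082.474ms @ 7/2 + 331.37ms (15/14)
5. 1413.844ms @ 32/7 + 176.73ms (4/7)
6. 1590.574ms @ 36/7 + 176.73ms (4/7)
7. 1767.305ms @ 40/7 + 176.73ms (4/7)
8. 1944.035ms @ 44/7 + 176.73ms (4/7)
9. 2120.766ms @ 48/7 + 176.73ms (4/7)
10. 2297.496ms @ 52/7 + 88.365ms (2/7)
11. 2385.862ms @ 54/7 + 88.365ms (2/7)

note 8 onset = 44/7b = 1944.035ms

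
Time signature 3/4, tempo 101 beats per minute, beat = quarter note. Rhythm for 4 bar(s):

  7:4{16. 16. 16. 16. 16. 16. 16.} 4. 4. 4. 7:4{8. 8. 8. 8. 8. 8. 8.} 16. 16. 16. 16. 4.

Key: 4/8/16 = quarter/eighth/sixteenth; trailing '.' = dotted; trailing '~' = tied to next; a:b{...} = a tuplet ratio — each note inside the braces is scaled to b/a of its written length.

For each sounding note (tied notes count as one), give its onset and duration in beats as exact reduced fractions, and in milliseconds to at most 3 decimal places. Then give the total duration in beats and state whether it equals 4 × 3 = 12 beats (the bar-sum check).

1) 0.0ms=0b +127.298ms=3/14b
2) 127.298ms=3/14b +127.298ms=3/14b
3) 254.597ms=3/7b +127.298ms=3/14b
4) 381.895ms=9/14b +127.298ms=3/14b
5) 509.194ms=6/7b +127.298ms=3/14b
6) 636.492ms=15/14b +127.298ms=3/14b
7) 763.791ms=9/7b +127.298ms=3/14b
8) 891.089ms=3/2b +891.089ms=3/2b
9) 1782.178ms=3b +891.089ms=3/2b
10) 2673.267ms=9/2b +891.089ms=3/2b
11) 3564.356ms=6b +254.597ms=3/7b
12) 3818.953ms=45/7b +254.597ms=3/7b
13) 4073.55ms=48/7b +254.597ms=3/7b
14) 4328.147ms=51/7b +254.597ms=3/7b
15) 4582.744ms=54/7b +254.597ms=3/7b
16) 4837.341ms=57/7b +254.597ms=3/7b
17) 5091.938ms=60/7b +254.597ms=3/7b
18) 5346.535ms=9b +222.772ms=3/8b
19) 5569.307ms=75/8b +222.772ms=3/8b
20) 5792.079ms=39/4b +222.772ms=3/8b
21) 6014.851ms=81/8b +222.772ms=3/8b
22) 6237.624ms=21/2b +891.089ms=3/2b
Σ=12b of 12 (101bpm 3/4) — PASS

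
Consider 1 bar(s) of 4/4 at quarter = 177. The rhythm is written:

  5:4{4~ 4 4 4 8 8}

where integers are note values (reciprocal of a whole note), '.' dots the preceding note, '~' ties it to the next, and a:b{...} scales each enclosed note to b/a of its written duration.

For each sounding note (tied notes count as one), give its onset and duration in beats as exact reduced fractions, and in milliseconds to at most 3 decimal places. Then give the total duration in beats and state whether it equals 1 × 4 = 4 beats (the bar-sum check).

1) 0.0ms=0b +542.373ms=8/5b
2) 542.373ms=8/5b +271.186ms=4/5b
3) 813.559ms=12/5b +271.186ms=4/5b
4) 1084.746ms=16/5b +135.593ms=2/5b
5) 1220.339ms=18/5b +135.593ms=2/5b
Σ=4b of 4 (177bpm 4/4) — PASS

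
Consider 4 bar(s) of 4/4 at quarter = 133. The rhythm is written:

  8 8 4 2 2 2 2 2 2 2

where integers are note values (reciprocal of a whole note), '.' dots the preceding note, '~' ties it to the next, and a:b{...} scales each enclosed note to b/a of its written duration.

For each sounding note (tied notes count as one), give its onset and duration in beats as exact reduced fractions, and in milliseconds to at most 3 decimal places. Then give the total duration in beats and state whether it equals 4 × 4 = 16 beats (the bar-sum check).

1) 0.0ms=0b +225.564ms=1/2b
2) 225.564ms=1/2b +225.564ms=1/2b
3) 451.128ms=1b +451.128ms=1b
4) 902.256ms=2b +902.256ms=2b
5) 1804.511ms=4b +902.256ms=2b
6) 2706.767ms=6b +902.256ms=2b
7) 3609.023ms=8b +902.256ms=2b
8) 4511.278ms=10b +902.256ms=2b
9) 5413.534ms=12b +902.256ms=2b
10) 6315.789ms=14b +902.256ms=2b
Σ=16b of 16 (133bpm 4/4) — PASS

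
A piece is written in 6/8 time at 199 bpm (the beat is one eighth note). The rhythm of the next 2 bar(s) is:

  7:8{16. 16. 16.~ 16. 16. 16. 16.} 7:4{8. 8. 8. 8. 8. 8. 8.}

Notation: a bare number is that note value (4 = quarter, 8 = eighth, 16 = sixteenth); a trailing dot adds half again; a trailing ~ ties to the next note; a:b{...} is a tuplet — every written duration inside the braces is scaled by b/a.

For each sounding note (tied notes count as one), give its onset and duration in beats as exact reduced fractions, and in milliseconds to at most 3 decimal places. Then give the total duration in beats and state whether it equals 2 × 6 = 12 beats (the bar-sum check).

1) 0.0ms=0b +258.435ms=6/7b
2) 258.435ms=6/7b +258.435ms=6/7b
3) 516.87ms=12/7b +516.87ms=12/7b
4) 1033.74ms=24/7b +258.435ms=6/7b
5) 1292.175ms=30/7b +258.435ms=6/7b
6) 1550.61ms=36/7b +258.435ms=6/7b
7) 1809.045ms=6b +258.435ms=6/7b
8) 2067.48ms=48/7b +258.435ms=6/7b
9) 2325.915ms=54/7b +258.435ms=6/7b
10) 2584.35ms=60/7b +258.435ms=6/7b
11) 2842.785ms=66/7b +258.435ms=6/7b
12) 3101.22ms=72/7b +258.435ms=6/7b
13) 3359.655ms=78/7b +258.435ms=6/7b
Σ=12b of 12 (199bpm 6/8) — PASS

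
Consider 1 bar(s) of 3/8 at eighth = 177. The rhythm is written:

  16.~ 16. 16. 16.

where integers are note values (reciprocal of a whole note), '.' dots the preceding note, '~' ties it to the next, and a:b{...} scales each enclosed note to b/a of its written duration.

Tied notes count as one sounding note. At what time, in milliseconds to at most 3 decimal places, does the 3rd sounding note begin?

note 3 onset = 9/4b = 762.712ms

1. 0.0ms @ 0 + 508.475ms (3/2)
2. 508.475ms @ 3/2 + 254.237ms (3/4)
3. 762.712ms @ 9/4 + 254.237ms (3/4)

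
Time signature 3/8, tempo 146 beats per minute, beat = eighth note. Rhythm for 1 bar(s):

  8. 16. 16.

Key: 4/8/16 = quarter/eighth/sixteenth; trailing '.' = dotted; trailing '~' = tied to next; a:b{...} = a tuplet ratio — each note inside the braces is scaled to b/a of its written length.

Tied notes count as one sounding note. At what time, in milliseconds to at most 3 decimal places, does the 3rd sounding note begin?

note 3 onset = 9/4b = 924.658ms

1. 0.0ms @ 0 + 616.438ms (3/2)
2. 616.438ms @ 3/2 + 308.219ms (3/4)
3. 924.658ms @ 9/4 + 308.219ms (3/4)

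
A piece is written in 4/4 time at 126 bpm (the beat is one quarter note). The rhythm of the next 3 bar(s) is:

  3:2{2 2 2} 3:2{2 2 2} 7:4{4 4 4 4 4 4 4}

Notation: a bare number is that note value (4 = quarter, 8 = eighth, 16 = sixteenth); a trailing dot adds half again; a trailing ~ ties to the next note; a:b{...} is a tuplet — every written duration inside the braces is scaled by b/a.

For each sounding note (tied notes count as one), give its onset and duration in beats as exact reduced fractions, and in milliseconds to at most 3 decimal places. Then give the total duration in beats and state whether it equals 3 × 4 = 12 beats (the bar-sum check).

1) 0.0ms=0b +634.921ms=4/3b
2) 634.921ms=4/3b +634.921ms=4/3b
3) 1269.841ms=8/3b +634.921ms=4/3b
4) 1904.762ms=4b +634.921ms=4/3b
5) 2539.683ms=16/3b +634.921ms=4/3b
6) 3174.603ms=20/3b +634.921ms=4/3b
7) 3809.524ms=8b +272.109ms=4/7b
8) 4081.633ms=60/7b +272.109ms=4/7b
9) 4353.741ms=64/7b +272.109ms=4/7b
10) 4625.85ms=68/7b +272.109ms=4/7b
11) 4897.959ms=72/7b +272.109ms=4/7b
12) 5170.068ms=76/7b +272.109ms=4/7b
13) 5442.177ms=80/7b +272.109ms=4/7b
Σ=12b of 12 (126bpm 4/4) — PASS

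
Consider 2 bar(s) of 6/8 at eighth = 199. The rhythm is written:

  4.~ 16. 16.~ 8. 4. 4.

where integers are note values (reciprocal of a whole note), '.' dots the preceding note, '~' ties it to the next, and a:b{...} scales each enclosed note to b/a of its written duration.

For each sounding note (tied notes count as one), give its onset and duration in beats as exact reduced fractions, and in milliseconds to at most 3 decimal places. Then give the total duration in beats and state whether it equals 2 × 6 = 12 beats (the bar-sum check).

1) 0.0ms=0b +1130.653ms=15/4b
2) 1130.653ms=15/4b +678.392ms=9/4b
3) 1809.045ms=6b +904.523ms=3b
4) 2713.568ms=9b +904.523ms=3b
Σ=12b of 12 (199bpm 6/8) — PASS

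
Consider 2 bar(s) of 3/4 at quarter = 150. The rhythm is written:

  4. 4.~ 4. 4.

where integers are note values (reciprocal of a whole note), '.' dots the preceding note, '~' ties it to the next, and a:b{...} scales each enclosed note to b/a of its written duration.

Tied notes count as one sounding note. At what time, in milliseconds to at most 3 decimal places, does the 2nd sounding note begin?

1. 0.0ms @ 0 + 600.0ms (3/2)
2. 600.0ms @ 3/2 + 1200.0ms (3)
3. 1800.0ms @ 9/2 + 600.0ms (3/2)

note 2 onset = 3/2b = 600.0ms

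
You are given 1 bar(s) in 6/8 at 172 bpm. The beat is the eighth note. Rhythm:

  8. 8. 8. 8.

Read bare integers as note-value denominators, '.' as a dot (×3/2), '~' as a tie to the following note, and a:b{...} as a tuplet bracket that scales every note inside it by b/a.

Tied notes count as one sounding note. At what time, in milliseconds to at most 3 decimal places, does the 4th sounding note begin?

1. 0.0ms @ 0 + 523.256ms (3/2)
2. 523.256ms @ 3/2 + 523.256ms (3/2)
3. 1046.512ms @ 3 + 523.256ms (3/2)
4. 1569.767ms @ 9/2 + 523.256ms (3/2)

note 4 onset = 9/2b = 1569.767ms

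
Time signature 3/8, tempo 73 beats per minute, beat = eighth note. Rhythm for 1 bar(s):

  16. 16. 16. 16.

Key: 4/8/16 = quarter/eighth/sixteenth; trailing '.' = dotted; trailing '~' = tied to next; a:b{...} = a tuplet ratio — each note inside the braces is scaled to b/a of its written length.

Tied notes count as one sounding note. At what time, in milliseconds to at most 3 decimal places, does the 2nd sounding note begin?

note 2 onset = 3/4b = 616.438ms

1. 0.0ms @ 0 + 616.438ms (3/4)
2. 616.438ms @ 3/4 + 616.438ms (3/4)
3. 1232.877ms @ 3/2 + 616.438ms (3/4)
4. 1849.315ms @ 9/4 + 616.438ms (3/4)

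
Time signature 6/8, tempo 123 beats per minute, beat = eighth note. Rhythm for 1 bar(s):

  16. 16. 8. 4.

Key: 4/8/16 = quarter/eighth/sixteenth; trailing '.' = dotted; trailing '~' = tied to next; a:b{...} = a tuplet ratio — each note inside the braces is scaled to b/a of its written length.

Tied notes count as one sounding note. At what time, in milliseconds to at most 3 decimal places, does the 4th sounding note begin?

note 4 onset = 3b = 1463.415ms

1. 0.0ms @ 0 + 365.854ms (3/4)
2. 365.854ms @ 3/4 + 365.854ms (3/4)
3. 731.707ms @ 3/2 + 731.707ms (3/2)
4. 1463.415ms @ 3 + 1463.415ms (3)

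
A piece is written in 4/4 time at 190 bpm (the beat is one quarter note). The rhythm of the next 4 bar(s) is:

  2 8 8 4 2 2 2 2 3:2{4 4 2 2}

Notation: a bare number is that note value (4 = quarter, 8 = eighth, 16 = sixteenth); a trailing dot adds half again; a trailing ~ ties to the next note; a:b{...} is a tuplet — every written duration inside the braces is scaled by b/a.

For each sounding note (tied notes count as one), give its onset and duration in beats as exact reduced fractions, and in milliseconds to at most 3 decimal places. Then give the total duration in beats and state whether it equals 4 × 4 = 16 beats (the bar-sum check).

1) 0.0ms=0b +631.579ms=2b
2) 631.579ms=2b +157.895ms=1/2b
3) 789.474ms=5/2b +157.895ms=1/2b
4) 947.368ms=3b +315.789ms=1b
5) 1263.158ms=4b +631.579ms=2b
6) 1894.737ms=6b +631.579ms=2b
7) 2526.316ms=8b +631.579ms=2b
8) 3157.895ms=10b +631.579ms=2b
9) 3789.474ms=12b +210.526ms=2/3b
10) 4000.0ms=38/3b +210.526ms=2/3b
11) 4210.526ms=40/3b +421.053ms=4/3b
12) 4631.579ms=44/3b +421.053ms=4/3b
Σ=16b of 16 (190bpm 4/4) — PASS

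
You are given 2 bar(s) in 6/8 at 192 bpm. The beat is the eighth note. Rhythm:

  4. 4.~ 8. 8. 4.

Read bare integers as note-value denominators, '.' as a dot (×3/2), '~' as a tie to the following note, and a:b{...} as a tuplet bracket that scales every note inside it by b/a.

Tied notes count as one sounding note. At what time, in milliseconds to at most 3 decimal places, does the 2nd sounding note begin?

1. 0.0ms @ 0 + 937.5ms (3)
2. 937.5ms @ 3 + 1406.25ms (9/2)
3. 2343.75ms @ 15/2 + 468.75ms (3/2)
4. 2812.5ms @ 9 + 937.5ms (3)

note 2 onset = 3b = 937.5ms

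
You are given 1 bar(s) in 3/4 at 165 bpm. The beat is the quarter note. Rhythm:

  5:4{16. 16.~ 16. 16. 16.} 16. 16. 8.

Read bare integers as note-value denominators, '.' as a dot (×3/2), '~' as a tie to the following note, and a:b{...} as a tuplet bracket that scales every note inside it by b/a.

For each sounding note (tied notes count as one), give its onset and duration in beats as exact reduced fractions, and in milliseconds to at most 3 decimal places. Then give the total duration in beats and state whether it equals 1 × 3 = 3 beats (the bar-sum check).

1) 0.0ms=0b +109.091ms=3/10b
2) 109.091ms=3/10b +218.182ms=3/5b
3) 327.273ms=9/10b +109.091ms=3/10b
4) 436.364ms=6/5b +109.091ms=3/10b
5) 545.455ms=3/2b +136.364ms=3/8b
6) 681.818ms=15/8b +136.364ms=3/8b
7) 818.182ms=9/4b +272.727ms=3/4b
Σ=3b of 3 (165bpm 3/4) — PASS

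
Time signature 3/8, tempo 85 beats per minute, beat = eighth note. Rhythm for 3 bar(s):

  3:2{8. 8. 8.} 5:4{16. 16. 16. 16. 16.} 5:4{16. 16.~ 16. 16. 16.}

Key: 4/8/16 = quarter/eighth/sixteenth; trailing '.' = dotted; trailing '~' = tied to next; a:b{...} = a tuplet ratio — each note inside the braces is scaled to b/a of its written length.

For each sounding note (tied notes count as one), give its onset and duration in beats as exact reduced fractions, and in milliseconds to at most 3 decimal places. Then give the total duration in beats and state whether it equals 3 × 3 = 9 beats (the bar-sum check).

1) 0.0ms=0b +705.882ms=1b
2) 705.882ms=1b +705.882ms=1b
3) 1411.765ms=2b +705.882ms=1b
4) 2117.647ms=3b +423.529ms=3/5b
5) 2541.176ms=18/5b +423.529ms=3/5b
6) 2964.706ms=21/5b +423.529ms=3/5b
7) 3388.235ms=24/5b +423.529ms=3/5b
8) 3811.765ms=27/5b +423.529ms=3/5b
9) 4235.294ms=6b +423.529ms=3/5b
10) 4658.824ms=33/5b +847.059ms=6/5b
11) 5505.882ms=39/5b +423.529ms=3/5b
12) 5929.412ms=42/5b +423.529ms=3/5b
Σ=9b of 9 (85bpm 3/8) — PASS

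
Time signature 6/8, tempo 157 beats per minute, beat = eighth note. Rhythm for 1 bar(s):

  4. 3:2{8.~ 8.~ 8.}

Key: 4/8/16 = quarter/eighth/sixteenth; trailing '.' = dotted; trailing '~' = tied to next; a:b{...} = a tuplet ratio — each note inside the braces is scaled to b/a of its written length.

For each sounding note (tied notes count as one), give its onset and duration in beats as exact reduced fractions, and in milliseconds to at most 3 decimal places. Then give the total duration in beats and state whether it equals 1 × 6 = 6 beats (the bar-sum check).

1) 0.0ms=0b +1146.497ms=3b
2) 1146.497ms=3b +1146.497ms=3b
Σ=6b of 6 (157bpm 6/8) — PASS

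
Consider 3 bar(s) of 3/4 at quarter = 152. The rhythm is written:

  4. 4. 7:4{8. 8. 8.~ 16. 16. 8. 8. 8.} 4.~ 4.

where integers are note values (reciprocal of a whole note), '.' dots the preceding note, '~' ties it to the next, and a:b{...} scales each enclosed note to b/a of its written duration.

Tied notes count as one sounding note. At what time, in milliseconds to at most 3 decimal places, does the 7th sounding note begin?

note 7 onset = 33/7b = 1860.902ms

1. 0.0ms @ 0 + 592.105ms (3/2)
2. 592.105ms @ 3/2 + 592.105ms (3/2)
3. 1184.211ms @ 3 + 169.173ms (3/7)
4. 1353.383ms @ 24/7 + 169.173ms (3/7)
5. 1522.556ms @ 27/7 + 253.759ms (9/14)
6. 1776.316ms @ 9/2 + 84.586ms (3/14)
7. 1860.902ms @ 33/7 + 169.173ms (3/7)
8. 2030.075ms @ 36/7 + 169.173ms (3/7)
9. 2199.248ms @ 39/7 + 169.173ms (3/7)
10. 2368.421ms @ 6 + 1184.211ms (3)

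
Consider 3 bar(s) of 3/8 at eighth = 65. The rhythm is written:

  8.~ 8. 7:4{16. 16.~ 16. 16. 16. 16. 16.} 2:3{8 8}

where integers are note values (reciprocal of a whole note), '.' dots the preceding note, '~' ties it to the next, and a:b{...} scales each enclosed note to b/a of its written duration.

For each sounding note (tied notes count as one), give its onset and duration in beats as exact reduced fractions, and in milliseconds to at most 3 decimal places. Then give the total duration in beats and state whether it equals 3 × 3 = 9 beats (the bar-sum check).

1) 0.0ms=0b +2769.231ms=3b
2) 2769.231ms=3b +395.604ms=3/7b
3) 3164.835ms=24/7b +791.209ms=6/7b
4) 3956.044ms=30/7b +395.604ms=3/7b
5) 4351.648ms=33/7b +395.604ms=3/7b
6) 4747.253ms=36/7b +395.604ms=3/7b
7) 5142.857ms=39/7b +395.604ms=3/7b
8) 5538.462ms=6b +1384.615ms=3/2b
9) 6923.077ms=15/2b +1384.615ms=3/2b
Σ=9b of 9 (65bpm 3/8) — PASS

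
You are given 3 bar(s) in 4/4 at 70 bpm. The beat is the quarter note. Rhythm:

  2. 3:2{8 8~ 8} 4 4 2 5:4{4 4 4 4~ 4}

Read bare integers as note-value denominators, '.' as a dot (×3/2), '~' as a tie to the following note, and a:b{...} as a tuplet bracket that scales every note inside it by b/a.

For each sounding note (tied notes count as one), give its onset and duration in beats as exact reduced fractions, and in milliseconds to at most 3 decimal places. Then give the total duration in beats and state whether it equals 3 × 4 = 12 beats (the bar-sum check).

1) 0.0ms=0b +2571.429ms=3b
2) 2571.429ms=3b +285.714ms=1/3b
3) 2857.143ms=10/3b +571.429ms=2/3b
4) 3428.571ms=4b +857.143ms=1b
5) 4285.714ms=5b +857.143ms=1b
6) 5142.857ms=6b +1714.286ms=2b
7) 6857.143ms=8b +685.714ms=4/5b
8) 7542.857ms=44/5b +685.714ms=4/5b
9) 8228.571ms=48/5b +685.714ms=4/5b
10) 8914.286ms=52/5b +1371.429ms=8/5b
Σ=12b of 12 (70bpm 4/4) — PASS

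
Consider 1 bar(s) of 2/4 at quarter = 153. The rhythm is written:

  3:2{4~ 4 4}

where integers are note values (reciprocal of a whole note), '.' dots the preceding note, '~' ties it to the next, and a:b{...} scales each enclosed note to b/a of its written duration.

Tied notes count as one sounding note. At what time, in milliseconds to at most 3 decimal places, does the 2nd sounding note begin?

1. 0.0ms @ 0 + 522.876ms (4/3)
2. 522.876ms @ 4/3 + 261.438ms (2/3)

note 2 onset = 4/3b = 522.876ms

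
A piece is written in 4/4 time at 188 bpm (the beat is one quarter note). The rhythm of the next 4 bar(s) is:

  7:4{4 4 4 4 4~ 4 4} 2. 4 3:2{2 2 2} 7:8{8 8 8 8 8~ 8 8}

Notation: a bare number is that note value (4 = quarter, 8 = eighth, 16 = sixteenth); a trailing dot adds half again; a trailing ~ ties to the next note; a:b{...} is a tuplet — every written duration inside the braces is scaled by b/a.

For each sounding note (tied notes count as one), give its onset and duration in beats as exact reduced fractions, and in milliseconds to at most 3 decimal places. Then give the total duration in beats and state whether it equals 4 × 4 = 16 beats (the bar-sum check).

1) 0.0ms=0b +182.371ms=4/7b
2) 182.371ms=4/7b +182.371ms=4/7b
3) 364.742ms=8/7b +182.371ms=4/7b
4) 547.112ms=12/7b +182.371ms=4/7b
5) 729.483ms=16/7b +364.742ms=8/7b
6) 1094.225ms=24/7b +182.371ms=4/7b
7) 1276.596ms=4b +957.447ms=3b
8) 2234.043ms=7b +319.149ms=1b
9) 2553.191ms=8b +425.532ms=4/3b
10) 2978.723ms=28/3b +425.532ms=4/3b
11) 3404.255ms=32/3b +425.532ms=4/3b
12) 3829.787ms=12b +182.371ms=4/7b
13) 4012.158ms=88/7b +182.371ms=4/7b
14) 4194.529ms=92/7b +182.371ms=4/7b
15) 4376.9ms=96/7b +182.371ms=4/7b
16) 4559.271ms=100/7b +364.742ms=8/7b
17) 4924.012ms=108/7b +182.371ms=4/7b
Σ=16b of 16 (188bpm 4/4) — PASS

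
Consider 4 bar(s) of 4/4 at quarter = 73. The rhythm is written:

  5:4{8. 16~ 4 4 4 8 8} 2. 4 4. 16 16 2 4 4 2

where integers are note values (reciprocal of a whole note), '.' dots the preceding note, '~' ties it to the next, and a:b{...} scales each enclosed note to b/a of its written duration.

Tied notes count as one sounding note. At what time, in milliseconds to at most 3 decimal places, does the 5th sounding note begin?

note 5 onset = 16/5b = 2630.137ms

1. 0.0ms @ 0 + 493.151ms (3/5)
2. 493.151ms @ 3/5 + 821.918ms (1)
3. 1315.068ms @ 8/5 + 657.534ms (4/5)
4. 1972.603ms @ 12/5 + 657.534ms (4/5)
5. 2630.137ms @ 16/5 + 328.767ms (2/5)
6. 2958.904ms @ 18/5 + 328.767ms (2/5)
7. 3287.671ms @ 4 + 2465.753ms (3)
8. 5753.425ms @ 7 + 821.918ms (1)
9. 6575.342ms @ 8 + 1232.877ms (3/2)
10. 7808.219ms @ 19/2 + 205.479ms (1/4)
11. 8013.699ms @ 39/4 + 205.479ms (1/4)
12. 8219.178ms @ 10 + 1643.836ms (2)
13. 9863.014ms @ 12 + 821.918ms (1)
14. 10684.932ms @ 13 + 821.918ms (1)
15. 11506.849ms @ 14 + 1643.836ms (2)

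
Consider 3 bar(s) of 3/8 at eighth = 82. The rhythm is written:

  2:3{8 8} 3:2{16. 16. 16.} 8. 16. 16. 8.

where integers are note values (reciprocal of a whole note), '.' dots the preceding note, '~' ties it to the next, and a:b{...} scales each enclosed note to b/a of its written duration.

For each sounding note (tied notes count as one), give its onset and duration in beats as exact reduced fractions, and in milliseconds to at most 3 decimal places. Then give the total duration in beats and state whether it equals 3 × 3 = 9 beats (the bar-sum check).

1) 0.0ms=0b +1097.561ms=3/2b
2) 1097.561ms=3/2b +1097.561ms=3/2b
3) 2195.122ms=3b +365.854ms=1/2b
4) 2560.976ms=7/2b +365.854ms=1/2b
5) 2926.829ms=4b +365.854ms=1/2b
6) 3292.683ms=9/2b +1097.561ms=3/2b
7) 4390.244ms=6b +548.78ms=3/4b
8) 4939.024ms=27/4b +548.78ms=3/4b
9) 5487.805ms=15/2b +1097.561ms=3/2b
Σ=9b of 9 (82bpm 3/8) — PASS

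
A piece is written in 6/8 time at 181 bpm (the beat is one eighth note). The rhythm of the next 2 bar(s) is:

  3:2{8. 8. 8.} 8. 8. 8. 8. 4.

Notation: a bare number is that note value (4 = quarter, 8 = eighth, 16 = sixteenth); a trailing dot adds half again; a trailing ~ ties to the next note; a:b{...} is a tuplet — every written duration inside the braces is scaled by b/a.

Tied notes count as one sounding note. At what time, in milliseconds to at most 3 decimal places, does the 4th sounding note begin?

1. 0.0ms @ 0 + 331.492ms (1)
2. 331.492ms @ 1 + 331.492ms (1)
3. 662.983ms @ 2 + 331.492ms (1)
4. 994.475ms @ 3 + 497.238ms (3/2)
5. 1491.713ms @ 9/2 + 497.238ms (3/2)
6. 1988.95ms @ 6 + 497.238ms (3/2)
7. 2486.188ms @ 15/2 + 497.238ms (3/2)
8. 2983.425ms @ 9 + 994.475ms (3)

note 4 onset = 3b = 994.475ms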